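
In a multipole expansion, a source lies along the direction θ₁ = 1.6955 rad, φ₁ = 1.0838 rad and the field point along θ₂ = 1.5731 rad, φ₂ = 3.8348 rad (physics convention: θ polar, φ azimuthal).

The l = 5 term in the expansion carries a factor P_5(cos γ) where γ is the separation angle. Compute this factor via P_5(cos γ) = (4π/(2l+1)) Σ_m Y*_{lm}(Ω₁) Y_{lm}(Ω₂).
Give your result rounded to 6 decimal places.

-0.080123

Addition theorem: P_5(cos γ) = (4π/11) Σ_m Y*_{lm}(Ω₁) Y_{lm}(Ω₂), m = −5…5:
  term(m=-5) = 0.07726 - 0.19223j   from Y*(Ω₁)=0.28982 - 0.33951j, Y(Ω₂)=0.43991 - 0.14795j
  term(m=-4) = 0.00001 + 0.00060j   from Y*(Ω₁)=0.06517 + 0.16451j, Y(Ω₂)=0.00315 + 0.00122j
  term(m=-3) = -0.03909 - 0.09272j   from Y*(Ω₁)=0.28914 + 0.03188j, Y(Ω₂)=-0.16852 - 0.30210j
  term(m=-2) = 0.00055 + 0.00054j   from Y*(Ω₁)=-0.11122 + 0.16369j, Y(Ω₂)=0.00072 - 0.00384j
  term(m=-1) = -0.07420 - 0.03055j   from Y*(Ω₁)=0.11726 + 0.22143j, Y(Ω₂)=-0.24634 + 0.20465j
  term(m=+0) = 0.00082 + 0.00000j   from Y*(Ω₁)=-0.20266 + 0.00000j, Y(Ω₂)=-0.00404 + 0.00000j
  term(m=+1) = -0.07420 + 0.03055j   from Y*(Ω₁)=-0.11726 + 0.22143j, Y(Ω₂)=0.24634 + 0.20465j
  term(m=+2) = 0.00055 - 0.00054j   from Y*(Ω₁)=-0.11122 - 0.16369j, Y(Ω₂)=0.00072 + 0.00384j
  term(m=+3) = -0.03909 + 0.09272j   from Y*(Ω₁)=-0.28914 + 0.03188j, Y(Ω₂)=0.16852 - 0.30210j
  term(m=+4) = 0.00001 - 0.00060j   from Y*(Ω₁)=0.06517 - 0.16451j, Y(Ω₂)=0.00315 - 0.00122j
  term(m=+5) = 0.07726 + 0.19223j   from Y*(Ω₁)=-0.28982 - 0.33951j, Y(Ω₂)=-0.43991 - 0.14795j
Σ over m = -0.07014 + 0.00000j; ×(4π/11) → -0.08012 + 0.00000j. Real part: -0.080123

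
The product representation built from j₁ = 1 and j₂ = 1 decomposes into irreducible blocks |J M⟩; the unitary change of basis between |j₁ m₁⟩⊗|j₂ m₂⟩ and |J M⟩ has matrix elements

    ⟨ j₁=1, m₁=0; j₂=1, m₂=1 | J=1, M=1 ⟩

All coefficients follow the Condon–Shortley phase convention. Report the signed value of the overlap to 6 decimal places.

-0.707107

j₁+j₂−J=1  J+j₁−j₂=1  J−j₁+j₂=1  j₁+j₂+J+1=4
(j₁±m₁, j₂±m₂, J±M) = (1,1,2,0,2,0)
P² = 1/2
sum k=1..1:
  [1] −1/1 = -1
S = -1
C² = P²·S² = 1/2 ; C = -0.707107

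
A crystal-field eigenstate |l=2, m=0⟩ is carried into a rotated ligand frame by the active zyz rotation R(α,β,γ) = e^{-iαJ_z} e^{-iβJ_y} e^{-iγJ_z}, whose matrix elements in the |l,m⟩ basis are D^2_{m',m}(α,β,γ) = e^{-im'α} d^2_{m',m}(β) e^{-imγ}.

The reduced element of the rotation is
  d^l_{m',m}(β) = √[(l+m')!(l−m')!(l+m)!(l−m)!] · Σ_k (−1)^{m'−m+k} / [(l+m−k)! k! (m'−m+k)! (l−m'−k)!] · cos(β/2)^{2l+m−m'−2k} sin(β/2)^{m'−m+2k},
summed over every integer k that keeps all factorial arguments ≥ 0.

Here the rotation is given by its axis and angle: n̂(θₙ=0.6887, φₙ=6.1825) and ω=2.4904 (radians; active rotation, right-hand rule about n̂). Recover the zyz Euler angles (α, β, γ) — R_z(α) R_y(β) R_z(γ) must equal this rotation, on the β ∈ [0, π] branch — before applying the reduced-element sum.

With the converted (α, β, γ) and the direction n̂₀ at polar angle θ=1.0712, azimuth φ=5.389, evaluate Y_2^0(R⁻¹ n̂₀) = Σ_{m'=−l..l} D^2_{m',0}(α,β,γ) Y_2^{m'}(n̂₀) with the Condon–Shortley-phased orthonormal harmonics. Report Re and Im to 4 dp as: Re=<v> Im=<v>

Axis–angle → zyz. n̂ = (sinθₙcosφₙ, sinθₙsinφₙ, cosθₙ) = (+0.632315, -0.063881, +0.772073), ω = 2.4904.
R = I cosω + sinω [n̂]ₓ + (1−cosω) n̂n̂ᵀ gives
  R = [-0.077535, -0.540501, +0.837763; +0.395461, -0.788035, -0.471817; +0.915204, +0.294720, +0.274847]
β = atan2(√(R₁₃²+R₂₃²), R₃₃) = 1.292366; α = atan2(R₂₃, R₁₃) mod 2π = 5.770274; γ = atan2(R₃₂, −R₃₁) mod 2π = 2.830052
Need the full column D^2_{m',0} for m'=−2..2 at α=5.7703, β=1.2924, γ=2.8301.
cos(β/2)=0.798388, sin(β/2)=0.602143
d^2_{-2,0}: single k=2 term ⇒ +0.566113;  D = +0.293471-0.484106i
d^2_{-1,0}: k∈[1..2] ⇒ +0.750616 -0.426962 = +0.323654;  D = +0.282006-0.158822i
d^2_{0,0}: k∈[0..2] ⇒ +0.406309 -0.924459 +0.131462 = -0.386688;  D = -0.386688+0.000000i
d^2_{1,0}: k∈[0..1] ⇒ -0.750616 +0.426962 = -0.323654;  D = -0.282006-0.158822i
d^2_{2,0}: single k=0 term ⇒ +0.566113;  D = +0.293471+0.484106i
Y_2^{m'}(θ=1.0712,φ=5.389) and Σ D·Y over m':
  (+0.2935-0.4841i)·(-0.0642+0.2906i)  (+0.2820-0.1588i)·(+0.2034+0.2533i)  (-0.3867+0.0000i)·(-0.0982+0.0000i)  (-0.2820-0.1588i)·(-0.2034+0.2533i)  (+0.2935+0.4841i)·(-0.0642-0.2906i)
Y_2^0(R⁻¹ n̂) = +0.476835+0.000000i

Re=0.4768 Im=0.0000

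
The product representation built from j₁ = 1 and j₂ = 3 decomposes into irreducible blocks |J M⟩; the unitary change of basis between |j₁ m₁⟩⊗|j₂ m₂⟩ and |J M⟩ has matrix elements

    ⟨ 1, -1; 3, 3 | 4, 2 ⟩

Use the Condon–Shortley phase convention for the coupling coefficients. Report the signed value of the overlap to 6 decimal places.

+0.188982  (= +√(1/28))

triangle: 0!*2!*6!/9! = 1440/362880
(j±m)!: 0!*2!*6!*0!*6!*2! = 2073600
prefactor² = (2J+1)*Δ*N² = 518400/7
  k=0: +1/(0!*0!*2!*6!*0!*0!) = 1/1440
Σ = 1/1440  ⇒  CG² = 518400/7*(1/1440)² = 1/28
CG = +√(1/28) = +0.188982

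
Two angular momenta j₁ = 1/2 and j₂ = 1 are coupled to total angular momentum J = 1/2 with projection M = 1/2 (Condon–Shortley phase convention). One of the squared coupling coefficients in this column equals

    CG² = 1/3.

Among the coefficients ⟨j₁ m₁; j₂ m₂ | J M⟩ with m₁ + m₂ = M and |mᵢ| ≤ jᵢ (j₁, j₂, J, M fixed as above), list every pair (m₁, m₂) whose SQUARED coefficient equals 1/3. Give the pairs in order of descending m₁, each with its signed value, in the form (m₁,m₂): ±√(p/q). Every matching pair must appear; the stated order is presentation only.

Admissible pairs with m₁+m₂ = M = 1/2: (-1/2,1), (1/2,0)
  (m₁,m₂)=(1/2,0): CG² = 1/3, CG = +√(1/3)   ← matches the target
  (m₁,m₂)=(-1/2,1): CG² = 2/3, CG = −√(2/3)
Pairs with CG² = 1/3: (1/2,0): +√(1/3)

(1/2,0): +√(1/3)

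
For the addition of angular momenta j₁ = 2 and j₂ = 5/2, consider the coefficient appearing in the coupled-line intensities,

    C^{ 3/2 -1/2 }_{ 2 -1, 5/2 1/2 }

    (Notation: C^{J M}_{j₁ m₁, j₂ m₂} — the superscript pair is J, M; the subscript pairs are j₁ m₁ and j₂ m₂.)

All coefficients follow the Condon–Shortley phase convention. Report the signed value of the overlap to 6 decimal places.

+0.487950

j₁+j₂−J=3  J+j₁−j₂=1  J−j₁+j₂=2  j₁+j₂+J+1=7
(j₁±m₁, j₂±m₂, J±M) = (1,3,3,2,1,2)
P² = 48/35
sum k=2..3:
  [2] +1/2 = 1/2
  [3] −1/12 = -1/12
S = 5/12
C² = P²·S² = 5/21 ; C = +0.487950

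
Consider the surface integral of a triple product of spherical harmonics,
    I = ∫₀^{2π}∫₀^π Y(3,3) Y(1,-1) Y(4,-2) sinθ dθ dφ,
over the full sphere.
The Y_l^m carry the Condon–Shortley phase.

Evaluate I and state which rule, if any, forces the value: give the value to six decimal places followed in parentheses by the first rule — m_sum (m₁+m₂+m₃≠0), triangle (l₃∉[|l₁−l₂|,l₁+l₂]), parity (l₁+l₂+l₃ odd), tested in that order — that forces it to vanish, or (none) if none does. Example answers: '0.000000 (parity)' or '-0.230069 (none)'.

Checks pass: Σm=0; 8 even; l₃=4∈[2,4].
(2·3+1)(2·1+1)(2·4+1) = 189
Δ: 0! 6! 2! / 9! → 1/252
sum: t=0:+1/36 = 1/36
3j²(3 1 4; 0 0 0) = Δ·Π!·Σ² = 4/63  (sign +1)
sum: t=0:+1/1440 = 1/1440
3j²(3 1 4; 3 -1 -2) = Δ·Π!·Σ² = 1/252  (sign +1)
combine: 4πI² = 189·4/63·1/252 = 1/21
take √, sign +1: I = 0.06155813
No selection rule forces the value: the integral is nonzero (none).

0.061558 (none)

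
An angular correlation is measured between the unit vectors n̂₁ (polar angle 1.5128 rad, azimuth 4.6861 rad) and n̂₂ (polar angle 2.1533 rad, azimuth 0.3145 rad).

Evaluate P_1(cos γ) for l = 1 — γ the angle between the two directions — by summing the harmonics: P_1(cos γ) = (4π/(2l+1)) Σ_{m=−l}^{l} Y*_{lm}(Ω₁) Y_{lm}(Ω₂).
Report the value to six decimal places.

-0.310530

Summing Y*_{l m}(θ₁,φ₁)·Y_{l m}(θ₂,φ₂) over m ∈ [−1, 1]; prefactor 4π/(2·1+1) = 4.188790:
  term(m=-1) = -0.03326 - 0.09379j   from Y*(Ω₁)=-0.00907 - 0.34479j, Y(Ω₂)=0.27437 - 0.08925j
  term(m=+0) = -0.00761 + 0.00000j   from Y*(Ω₁)=0.02832 + 0.00000j, Y(Ω₂)=-0.26879 + 0.00000j
  term(m=+1) = -0.03326 + 0.09379j   from Y*(Ω₁)=0.00907 - 0.34479j, Y(Ω₂)=-0.27437 - 0.08925j
Σ over m = -0.07413 + 0.00000j; ×(4π/3) → -0.31053 + 0.00000j. Real part: -0.310530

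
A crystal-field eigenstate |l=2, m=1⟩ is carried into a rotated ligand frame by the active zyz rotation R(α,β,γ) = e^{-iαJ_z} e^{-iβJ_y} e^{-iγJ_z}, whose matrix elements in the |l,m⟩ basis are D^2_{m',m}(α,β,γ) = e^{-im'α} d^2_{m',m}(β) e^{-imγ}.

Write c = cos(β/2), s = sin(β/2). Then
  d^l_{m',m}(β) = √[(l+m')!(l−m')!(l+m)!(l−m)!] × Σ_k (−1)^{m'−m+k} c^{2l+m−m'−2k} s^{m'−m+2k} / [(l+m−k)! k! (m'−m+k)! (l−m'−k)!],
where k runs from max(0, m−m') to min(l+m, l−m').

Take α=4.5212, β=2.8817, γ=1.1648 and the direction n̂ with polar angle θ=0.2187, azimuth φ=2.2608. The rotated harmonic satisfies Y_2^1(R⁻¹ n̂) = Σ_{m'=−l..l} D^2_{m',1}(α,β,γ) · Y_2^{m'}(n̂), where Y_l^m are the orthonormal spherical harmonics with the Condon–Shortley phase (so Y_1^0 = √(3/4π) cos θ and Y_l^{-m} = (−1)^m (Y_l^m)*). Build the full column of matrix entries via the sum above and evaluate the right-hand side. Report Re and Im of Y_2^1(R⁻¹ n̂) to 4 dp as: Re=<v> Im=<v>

Need the full column D^2_{m',1} for m'=−2..2 at α=4.5212, β=2.8817, γ=1.1648.
cos(β/2)=0.129581, sin(β/2)=0.991569
d^2_{-2,1}: single k=3 term ⇒ +0.252662;  D = -0.005967+0.252591i
d^2_{-1,1}: k∈[2..3] ⇒ +0.049528 -0.966700 = -0.917172;  D = +0.896093+0.195504i
d^2_{0,1}: k∈[1..2] ⇒ +0.005285 -0.309446 = -0.304162;  D = -0.120124+0.279436i
d^2_{1,1}: k∈[0..1] ⇒ +0.000282 -0.049528 = -0.049246;  D = -0.040722-0.027692i
d^2_{2,1}: single k=0 term ⇒ -0.004315;  D = +0.003060-0.003042i
Y_2^{m'}(θ=0.2187,φ=2.2608) and Σ D·Y over m':
  (-0.0060+0.2526i)·(-0.0034+0.0179i)  (+0.8961+0.1955i)·(-0.1042-0.1262i)  (-0.1201+0.2794i)·(+0.5862+0.0000i)  (-0.0407-0.0277i)·(+0.1042-0.1262i)  (+0.0031-0.0030i)·(-0.0034-0.0179i)
Y_2^1(R⁻¹ n̂) = -0.151369+0.031610i

Re=-0.1514 Im=0.0316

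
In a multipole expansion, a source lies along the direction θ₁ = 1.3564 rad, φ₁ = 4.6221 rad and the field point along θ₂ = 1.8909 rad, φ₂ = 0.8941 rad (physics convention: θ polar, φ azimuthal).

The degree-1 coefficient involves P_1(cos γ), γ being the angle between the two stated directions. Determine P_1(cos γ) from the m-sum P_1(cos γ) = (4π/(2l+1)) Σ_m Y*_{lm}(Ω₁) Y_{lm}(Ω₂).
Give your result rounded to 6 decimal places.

-0.839469

Expand P_1 via completeness: Σ_{m} conj(Y_{1,m}) at Ω₁ times Y_{1,m} at Ω₂ —
  term(m=-1) = (-0.092213, -0.061263)   from Y*(Ω₁)=(-0.030439, -0.336209), Y(Ω₂)=(0.205365, -0.255680)
  term(m=+0) = (-0.015983, 0.000000)   from Y*(Ω₁)=(0.103954, -0.000000), Y(Ω₂)=(-0.153746, 0.000000)
  term(m=+1) = (-0.092213, 0.061263)   from Y*(Ω₁)=(0.030439, -0.336209), Y(Ω₂)=(-0.205365, -0.255680)
Accumulated sum (-0.200409, 0.000000); after 4π/(2l+1) scaling, (-0.839469, 0.000000) ⇒ P_1 = -0.839469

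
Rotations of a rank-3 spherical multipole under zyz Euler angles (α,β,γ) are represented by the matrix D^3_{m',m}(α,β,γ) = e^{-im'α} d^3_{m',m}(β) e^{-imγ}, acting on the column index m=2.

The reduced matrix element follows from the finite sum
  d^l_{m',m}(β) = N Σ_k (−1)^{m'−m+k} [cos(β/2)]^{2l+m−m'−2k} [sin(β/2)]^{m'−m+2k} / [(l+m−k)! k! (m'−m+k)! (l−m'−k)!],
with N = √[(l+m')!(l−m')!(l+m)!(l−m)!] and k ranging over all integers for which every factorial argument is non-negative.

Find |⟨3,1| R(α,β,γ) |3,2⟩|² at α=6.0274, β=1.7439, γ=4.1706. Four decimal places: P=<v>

P=0.2390

First d^3_{1,2}(β=1.7439), then the phase factors e^{-i(1)α} and e^{-i(2)γ}:
c=cos(1.743900/2)=0.643335, s=sin(1.743900/2)=0.765585; N=√[24·2·120·1]=75.894664
Admissible k: 1..2 (factorial args all ≥0)
  k=1: (−1)^0·75.8947/(24)·0.6433^5·0.7656^1 = +0.266796
  k=2: (−1)^1·75.8947/(12)·0.6433^3·0.7656^3 = -0.755651
d^3_{1,2}(1.7439) = +0.266796 -0.755651 = -0.488855
|D^3_{1,2}|² = |d^3_{1,2}(β)|² = (-0.488855)² = 0.238980 (the z-rotation phases have unit modulus)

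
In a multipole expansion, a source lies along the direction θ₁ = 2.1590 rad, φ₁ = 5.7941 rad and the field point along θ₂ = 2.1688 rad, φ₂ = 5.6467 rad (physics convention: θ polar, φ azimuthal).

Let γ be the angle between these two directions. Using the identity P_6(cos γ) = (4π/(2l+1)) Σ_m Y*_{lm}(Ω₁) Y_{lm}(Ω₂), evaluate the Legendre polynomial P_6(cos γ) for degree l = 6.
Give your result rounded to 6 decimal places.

0.848245

Addition theorem: P_6(cos γ) = (4π/13) Σ_m Y*_{lm}(Ω₁) Y_{lm}(Ω₂), m = −6…6:
  [-6]  conj(Y_{6,-6})(Ω₁) = -0.15674 - 0.03293j ; Y_{6,-6}(Ω₂) = -0.11996 - 0.09648j ; Δ = 0.01563 + 0.01907j
  [-5]  conj(Y_{6,-5})(Ω₁) = 0.28394 + 0.23731j ; Y_{6,-5}(Ω₂) = 0.36297 + 0.01483j ; Δ = 0.09954 + 0.09034j
  [-4]  conj(Y_{6,-4})(Ω₁) = -0.15340 - 0.37796j ; Y_{6,-4}(Ω₂) = -0.34262 + 0.23222j ; Δ = 0.14033 + 0.09387j
  [-3]  conj(Y_{6,-3})(Ω₁) = -0.00832 + 0.08004j ; Y_{6,-3}(Ω₂) = 0.03347 - 0.09501j ; Δ = 0.00733 + 0.00347j
  [-2]  conj(Y_{6,-2})(Ω₁) = -0.17800 + 0.26435j ; Y_{6,-2}(Ω₂) = -0.09074 - 0.29560j ; Δ = 0.09429 + 0.02863j
  [-1]  conj(Y_{6,-1})(Ω₁) = 0.18606 - 0.09902j ; Y_{6,-1}(Ω₂) = 0.18399 + 0.13598j ; Δ = 0.04770 + 0.00708j
  [+0]  conj(Y_{6,0})(Ω₁) = 0.26763 + 0.00000j ; Y_{6,0}(Ω₂) = 0.25367 + 0.00000j ; Δ = 0.06789 + 0.00000j
  [+1]  conj(Y_{6,1})(Ω₁) = -0.18606 - 0.09902j ; Y_{6,1}(Ω₂) = -0.18399 + 0.13598j ; Δ = 0.04770 - 0.00708j
  [+2]  conj(Y_{6,2})(Ω₁) = -0.17800 - 0.26435j ; Y_{6,2}(Ω₂) = -0.09074 + 0.29560j ; Δ = 0.09429 - 0.02863j
  [+3]  conj(Y_{6,3})(Ω₁) = 0.00832 + 0.08004j ; Y_{6,3}(Ω₂) = -0.03347 - 0.09501j ; Δ = 0.00733 - 0.00347j
  [+4]  conj(Y_{6,4})(Ω₁) = -0.15340 + 0.37796j ; Y_{6,4}(Ω₂) = -0.34262 - 0.23222j ; Δ = 0.14033 - 0.09387j
  [+5]  conj(Y_{6,5})(Ω₁) = -0.28394 + 0.23731j ; Y_{6,5}(Ω₂) = -0.36297 + 0.01483j ; Δ = 0.09954 - 0.09034j
  [+6]  conj(Y_{6,6})(Ω₁) = -0.15674 + 0.03293j ; Y_{6,6}(Ω₂) = -0.11996 + 0.09648j ; Δ = 0.01563 - 0.01907j
Σ over m = 0.87752 + 0.00000j; ×(4π/13) → 0.84824 + 0.00000j. Real part: 0.848245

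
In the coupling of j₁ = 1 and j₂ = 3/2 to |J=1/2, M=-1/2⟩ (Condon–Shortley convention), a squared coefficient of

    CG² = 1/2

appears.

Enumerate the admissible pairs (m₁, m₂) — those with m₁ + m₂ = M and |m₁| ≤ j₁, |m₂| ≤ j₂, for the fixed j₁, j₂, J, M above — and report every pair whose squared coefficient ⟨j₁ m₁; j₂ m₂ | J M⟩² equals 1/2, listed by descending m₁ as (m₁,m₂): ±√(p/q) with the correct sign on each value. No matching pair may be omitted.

(1,-3/2): +√(1/2)

Admissible pairs with m₁+m₂ = M = -1/2: (-1,1/2), (0,-1/2), (1,-3/2)
  (m₁,m₂)=(1,-3/2): CG² = 1/2, CG = +√(1/2)   ← matches the target
  (m₁,m₂)=(0,-1/2): CG² = 1/3, CG = −√(1/3)
  (m₁,m₂)=(-1,1/2): CG² = 1/6, CG = +√(1/6)
Pairs with CG² = 1/2: (1,-3/2): +√(1/2)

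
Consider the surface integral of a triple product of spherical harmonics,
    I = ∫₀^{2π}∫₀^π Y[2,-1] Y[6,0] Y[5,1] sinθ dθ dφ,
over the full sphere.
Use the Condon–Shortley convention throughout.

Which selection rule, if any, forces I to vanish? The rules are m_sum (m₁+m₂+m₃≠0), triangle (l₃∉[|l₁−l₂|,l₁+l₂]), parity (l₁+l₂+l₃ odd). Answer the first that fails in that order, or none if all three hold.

parity

m₁+m₂+m₃ = -1 + 0 + 1 = 0  ✓
triangle: |2−6|=4 ≤ l₃=5 ≤ 2+6=8  ✓
parity: l₁+l₂+l₃ = 13 is odd  ✗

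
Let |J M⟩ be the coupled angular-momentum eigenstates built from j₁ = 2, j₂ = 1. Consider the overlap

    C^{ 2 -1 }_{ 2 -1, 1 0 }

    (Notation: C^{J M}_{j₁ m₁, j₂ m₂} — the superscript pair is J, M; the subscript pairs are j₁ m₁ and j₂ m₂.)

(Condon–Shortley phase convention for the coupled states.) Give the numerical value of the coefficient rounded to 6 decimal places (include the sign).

√[5·1!3!1!/6! · 1!3!1!1!1!3!] = √(3/2)
  +(−1)^0/∏(0,1,3,1,0,0)! = 1/6  (running 1/6)
  +(−1)^1/∏(1,0,2,0,1,1)! = -1/2  (running -1/3)
⟨..|..⟩ = √(3/2)·(-1/3) = -0.408248

−√(1/6) ≈ -0.408248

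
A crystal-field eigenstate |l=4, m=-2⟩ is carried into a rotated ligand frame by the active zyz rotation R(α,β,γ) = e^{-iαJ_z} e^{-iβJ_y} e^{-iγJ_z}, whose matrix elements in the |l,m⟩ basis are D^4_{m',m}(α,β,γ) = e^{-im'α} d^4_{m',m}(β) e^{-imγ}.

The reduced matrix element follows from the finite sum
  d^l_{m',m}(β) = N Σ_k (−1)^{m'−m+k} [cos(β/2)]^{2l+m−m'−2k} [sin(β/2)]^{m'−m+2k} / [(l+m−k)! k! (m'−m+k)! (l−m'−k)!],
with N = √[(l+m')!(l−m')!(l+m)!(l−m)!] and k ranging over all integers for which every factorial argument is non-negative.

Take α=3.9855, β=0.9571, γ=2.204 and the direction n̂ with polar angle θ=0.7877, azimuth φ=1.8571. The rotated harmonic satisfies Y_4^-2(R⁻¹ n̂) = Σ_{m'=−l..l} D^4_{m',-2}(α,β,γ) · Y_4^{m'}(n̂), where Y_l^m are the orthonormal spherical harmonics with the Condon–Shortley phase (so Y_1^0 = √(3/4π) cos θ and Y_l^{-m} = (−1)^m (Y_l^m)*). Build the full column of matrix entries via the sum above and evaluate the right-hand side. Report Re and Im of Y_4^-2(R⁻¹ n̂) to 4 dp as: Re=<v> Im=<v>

Re=0.3080 Im=-0.0097

Need the full column D^4_{m',-2} for m'=−4..4 at α=3.9855, β=0.9571, γ=2.2040.
cos(β/2)=0.887664, sin(β/2)=0.460493
d^4_{-4,-2}: single k=2 term ⇒ +0.548927;  D = +0.038586+0.547569i
d^4_{-3,-2}: k∈[1..2] ⇒ +0.748213 -0.604081 = +0.144132;  D = -0.114169-0.087975i
d^4_{-2,-2}: k∈[0..2] ⇒ +0.385467 -1.244849 +0.418770 = -0.440613;  D = -0.432901+0.082076i
d^4_{-1,-2}: k∈[0..2] ⇒ -0.848394 +1.141606 -0.204820 = +0.088391;  D = -0.045408+0.075836i
d^4_{0,-2}: k∈[0..2] ⇒ +0.984140 -0.706275 +0.071278 = +0.349142;  D = -0.104642-0.333092i
d^4_{1,-2}: k∈[0..2] ⇒ -0.761070 +0.307231 -0.016536 = -0.470376;  D = -0.429014-0.192874i
d^4_{2,-2}: k∈[0..2] ⇒ +0.418770 -0.090160 +0.002022 = +0.330632;  D = -0.301706+0.135243i
d^4_{3,-2}: k∈[0..1] ⇒ -0.162571 +0.014584 = -0.147987;  D = -0.044508+0.141136i
d^4_{4,-2}: single k=0 term ⇒ +0.039757;  D = +0.020387+0.034132i
Y_4^{m'}(θ=0.7877,φ=1.8571) and Σ D·Y over m':
  (+0.0386+0.5476i)·(+0.0461-0.1017i)  (-0.1142-0.0880i)·(+0.2380+0.2054i)  (-0.4329+0.0821i)·(-0.3508+0.2261i)  (-0.0454+0.0758i)·(-0.0323-0.1098i)  (-0.1046-0.3331i)·(-0.3450+0.0000i)  (-0.4290-0.1929i)·(+0.0323-0.1098i)  (-0.3017+0.1352i)·(-0.3508-0.2261i)  (-0.0445+0.1411i)·(-0.2380+0.2054i)  (+0.0204+0.0341i)·(+0.0461+0.1017i)
Y_4^-2(R⁻¹ n̂) = +0.308008-0.009733i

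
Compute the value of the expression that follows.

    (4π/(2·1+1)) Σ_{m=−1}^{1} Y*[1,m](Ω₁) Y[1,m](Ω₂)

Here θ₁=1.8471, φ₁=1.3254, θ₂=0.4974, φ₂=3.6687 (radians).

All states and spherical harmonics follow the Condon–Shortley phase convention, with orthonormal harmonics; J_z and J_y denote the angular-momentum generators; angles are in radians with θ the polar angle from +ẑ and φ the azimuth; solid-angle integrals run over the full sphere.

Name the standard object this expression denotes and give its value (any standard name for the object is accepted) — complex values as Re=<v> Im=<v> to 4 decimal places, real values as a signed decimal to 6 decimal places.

This sum is the spherical-harmonic addition theorem: it equals the Legendre polynomial P_l(cos γ) of the angle γ between the two directions.
Expand P_1 via completeness: Σ_{m} conj(Y_{1,m}) at Ω₁ times Y_{1,m} at Ω₂ —
  [-1]  conj(Y_{1,-1})(Ω₁) = (0.080751, 0.322432) ; Y_{1,-1}(Ω₂) = (-0.142474, 0.082925) ; Δ = (-0.038243, -0.039242)
  [+0]  conj(Y_{1,0})(Ω₁) = (-0.133291, -0.000000) ; Y_{1,0}(Ω₂) = (0.429397, 0.000000) ; Δ = (-0.057235, -0.000000)
  [+1]  conj(Y_{1,1})(Ω₁) = (-0.080751, 0.322432) ; Y_{1,1}(Ω₂) = (0.142474, 0.082925) ; Δ = (-0.038243, 0.039242)
Accumulated sum (-0.133720, 0.000000); after 4π/(2l+1) scaling, (-0.560126, 0.000000) ⇒ P_1 = -0.560126

Legendre polynomial (addition theorem), -0.560126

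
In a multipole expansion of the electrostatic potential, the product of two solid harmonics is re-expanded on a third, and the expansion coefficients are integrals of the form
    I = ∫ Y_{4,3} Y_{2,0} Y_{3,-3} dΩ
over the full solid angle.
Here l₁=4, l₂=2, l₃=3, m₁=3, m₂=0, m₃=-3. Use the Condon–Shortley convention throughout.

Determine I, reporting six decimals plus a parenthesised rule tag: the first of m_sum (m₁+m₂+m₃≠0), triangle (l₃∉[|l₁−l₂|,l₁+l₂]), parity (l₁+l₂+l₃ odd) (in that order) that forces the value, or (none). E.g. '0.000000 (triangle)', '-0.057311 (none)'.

l₁+l₂+l₃=9 is odd: 3j(l;000)=0 ⇒ I=0

0.000000 (parity)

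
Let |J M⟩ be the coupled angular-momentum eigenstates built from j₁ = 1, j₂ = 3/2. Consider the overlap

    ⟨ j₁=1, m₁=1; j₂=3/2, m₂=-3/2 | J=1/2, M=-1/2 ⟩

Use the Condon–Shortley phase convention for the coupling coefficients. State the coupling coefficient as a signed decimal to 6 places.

j₁+j₂−J=2  J+j₁−j₂=0  J−j₁+j₂=1  j₁+j₂+J+1=4
(j₁±m₁, j₂±m₂, J±M) = (2,0,0,3,0,1)
P² = 2
sum k=0..0:
  [0] +1/2 = 1/2
S = 1/2
C² = P²·S² = 1/2 ; C = +0.707107

+√(1/2) ≈ +0.707107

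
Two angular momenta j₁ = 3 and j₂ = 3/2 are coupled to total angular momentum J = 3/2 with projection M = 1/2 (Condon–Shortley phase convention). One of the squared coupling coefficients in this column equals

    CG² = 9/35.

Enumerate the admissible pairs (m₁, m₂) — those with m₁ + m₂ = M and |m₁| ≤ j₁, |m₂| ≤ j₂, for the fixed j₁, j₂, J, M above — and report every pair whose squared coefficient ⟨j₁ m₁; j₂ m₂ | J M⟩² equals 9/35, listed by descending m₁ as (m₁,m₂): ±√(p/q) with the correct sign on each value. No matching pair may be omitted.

Admissible pairs with m₁+m₂ = M = 1/2: (-1,3/2), (0,1/2), (1,-1/2), (2,-3/2)
  (m₁,m₂)=(2,-3/2): CG² = 2/7, CG = +√(2/7)
  (m₁,m₂)=(1,-1/2): CG² = 12/35, CG = −√(12/35)
  (m₁,m₂)=(0,1/2): CG² = 9/35, CG = +√(9/35)   ← matches the target
  (m₁,m₂)=(-1,3/2): CG² = 4/35, CG = −√(4/35)
Pairs with CG² = 9/35: (0,1/2): +√(9/35)

(0,1/2): +√(9/35)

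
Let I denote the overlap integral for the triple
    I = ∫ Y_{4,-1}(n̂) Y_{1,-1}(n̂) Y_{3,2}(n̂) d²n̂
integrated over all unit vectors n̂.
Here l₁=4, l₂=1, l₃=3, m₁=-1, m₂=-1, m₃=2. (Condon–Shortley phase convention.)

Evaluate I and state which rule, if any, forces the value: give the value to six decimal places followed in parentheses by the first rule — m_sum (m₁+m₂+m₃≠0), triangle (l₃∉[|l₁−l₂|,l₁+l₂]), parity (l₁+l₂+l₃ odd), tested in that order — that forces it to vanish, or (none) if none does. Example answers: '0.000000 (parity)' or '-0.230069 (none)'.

-0.106622 (none)

Checks pass: Σm=0; 8 even; l₃=3∈[3,5].
(2·4+1)(2·1+1)(2·3+1) = 189
Δ: 2! 6! 0! / 9! → 1/252
sum: t=1:−1/36 = -1/36
3j²(4 1 3; 0 0 0) = Δ·Π!·Σ² = 4/63  (sign +1)
sum: t=0:+1/240 = 1/240
3j²(4 1 3; -1 -1 2) = Δ·Π!·Σ² = 1/84  (sign -1)
combine: 4πI² = 189·4/63·1/84 = 1/7
take √, sign -1: I = -0.10662181
No selection rule forces the value: the integral is nonzero (none).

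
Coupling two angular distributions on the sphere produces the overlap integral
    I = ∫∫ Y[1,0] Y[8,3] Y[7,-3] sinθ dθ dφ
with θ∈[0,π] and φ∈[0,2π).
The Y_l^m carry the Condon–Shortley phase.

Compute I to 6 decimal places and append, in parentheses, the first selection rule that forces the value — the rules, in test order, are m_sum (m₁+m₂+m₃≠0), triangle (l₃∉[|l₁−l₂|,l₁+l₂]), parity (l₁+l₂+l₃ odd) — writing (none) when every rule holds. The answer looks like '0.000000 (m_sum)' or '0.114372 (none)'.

-0.226917 (none)

Checks pass: Σm=0; 16 even; l₃=7∈[7,9].
(2·1+1)(2·8+1)(2·7+1) = 765
Δ: 2! 0! 14! / 17! → 1/2040
sum: t=1:−1/25401600 = -1/25401600
3j²(1 8 7; 0 0 0) = Δ·Π!·Σ² = 8/255  (sign +1)
sum: t=1:−1/87091200 = -1/87091200
3j²(1 8 7; 0 3 -3) = Δ·Π!·Σ² = 11/408  (sign -1)
combine: 4πI² = 765·8/255·11/408 = 11/17
take √, sign -1: I = -0.22691696
No selection rule forces the value: the integral is nonzero (none).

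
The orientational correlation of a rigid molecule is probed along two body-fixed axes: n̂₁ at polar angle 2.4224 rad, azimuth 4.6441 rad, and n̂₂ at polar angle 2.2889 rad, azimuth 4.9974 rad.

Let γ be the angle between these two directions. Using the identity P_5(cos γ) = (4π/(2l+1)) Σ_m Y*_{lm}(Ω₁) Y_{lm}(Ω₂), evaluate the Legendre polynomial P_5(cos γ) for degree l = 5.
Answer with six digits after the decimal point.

0.484762

Summing Y*_{l m}(θ₁,φ₁)·Y_{l m}(θ₂,φ₂) over m ∈ [−5, 5]; prefactor 4π/(2·5+1) = 1.142397:
  [-5]  conj(Y_{5,-5})(Ω₁) = (-0.019283, -0.054264) ; Y_{5,-5}(Ω₂) = (0.111211, 0.016324) ; Δ = (-0.001259, -0.006350)
  [-4]  conj(Y_{5,-4})(Ω₁) = (-0.200263, 0.056106) ; Y_{5,-4}(Ω₂) = (-0.129676, 0.282191) ; Δ = (0.010137, -0.063788)
  [-3]  conj(Y_{5,-3})(Ω₁) = (0.082378, 0.396463) ; Y_{5,-3}(Ω₂) = (-0.322866, -0.280764) ; Δ = (0.084716, -0.151133)
  [-2]  conj(Y_{5,-2})(Ω₁) = (0.382663, -0.052591) ; Y_{5,-2}(Ω₂) = (0.159034, -0.101941) ; Δ = (0.055495, -0.047373)
  [-1]  conj(Y_{5,-1})(Ω₁) = (0.002828, 0.041344) ; Y_{5,-1}(Ω₂) = (-0.076299, -0.260419) ; Δ = (0.010551, -0.003891)
  [+0]  conj(Y_{5,0})(Ω₁) = (0.390443, -0.000000) ; Y_{5,0}(Ω₂) = (0.269072, 0.000000) ; Δ = (0.105057, 0.000000)
  [+1]  conj(Y_{5,1})(Ω₁) = (-0.002828, 0.041344) ; Y_{5,1}(Ω₂) = (0.076299, -0.260419) ; Δ = (0.010551, 0.003891)
  [+2]  conj(Y_{5,2})(Ω₁) = (0.382663, 0.052591) ; Y_{5,2}(Ω₂) = (0.159034, 0.101941) ; Δ = (0.055495, 0.047373)
  [+3]  conj(Y_{5,3})(Ω₁) = (-0.082378, 0.396463) ; Y_{5,3}(Ω₂) = (0.322866, -0.280764) ; Δ = (0.084716, 0.151133)
  [+4]  conj(Y_{5,4})(Ω₁) = (-0.200263, -0.056106) ; Y_{5,4}(Ω₂) = (-0.129676, -0.282191) ; Δ = (0.010137, 0.063788)
  [+5]  conj(Y_{5,5})(Ω₁) = (0.019283, -0.054264) ; Y_{5,5}(Ω₂) = (-0.111211, 0.016324) ; Δ = (-0.001259, 0.006350)
Total Σ_m = (0.424337, -0.000000). Multiply by 1.142397: (0.484762, -0.000000). P_5(cos γ) = 0.484762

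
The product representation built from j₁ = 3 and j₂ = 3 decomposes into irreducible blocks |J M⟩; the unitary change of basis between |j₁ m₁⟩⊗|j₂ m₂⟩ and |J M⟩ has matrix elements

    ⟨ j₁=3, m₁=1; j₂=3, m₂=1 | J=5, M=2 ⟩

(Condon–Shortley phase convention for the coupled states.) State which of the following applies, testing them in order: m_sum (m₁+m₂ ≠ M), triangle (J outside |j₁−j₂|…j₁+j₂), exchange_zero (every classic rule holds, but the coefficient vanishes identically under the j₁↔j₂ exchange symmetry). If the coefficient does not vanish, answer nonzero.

exchange_zero

m-sum: m₁+m₂ = 1+1 = 2, M = 2  ✓
triangle: |j₁−j₂| = 0 ≤ J = 5 ≤ j₁+j₂ = 6  ✓
exchange: j₁=j₂ and m₁=m₂, and (−1)^(j₁+j₂−J) = (−1)^1 = −1 forces ⟨j₁m₁;j₂m₂|JM⟩ = −⟨j₂m₂;j₁m₁|JM⟩ = −⟨j₁m₁;j₂m₂|JM⟩ ⇒ the coefficient vanishes identically
Racah sum check: Σ_k collapses to 0 ⇒ CG = 0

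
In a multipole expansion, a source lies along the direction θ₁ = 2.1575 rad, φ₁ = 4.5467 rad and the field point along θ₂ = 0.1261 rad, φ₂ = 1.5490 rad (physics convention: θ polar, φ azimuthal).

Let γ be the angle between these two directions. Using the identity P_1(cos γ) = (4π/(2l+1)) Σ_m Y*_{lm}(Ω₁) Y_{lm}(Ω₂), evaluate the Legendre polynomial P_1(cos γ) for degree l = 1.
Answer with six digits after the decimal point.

Summing Y*_{l m}(θ₁,φ₁)·Y_{l m}(θ₂,φ₂) over m ∈ [−1, 1]; prefactor 4π/(2·1+1) = 4.188790:
  m=-1: (-0.047454, -0.283777) × (0.000947, -0.043441) = (-0.012373, 0.001793)  (running Σ = (-0.012373, 0.001793))
  m=0: (-0.270500, -0.000000) × (0.484723, 0.000000) = (-0.131117, -0.000000)  (running Σ = (-0.143490, 0.001793))
  m=1: (0.047454, -0.283777) × (-0.000947, -0.043441) = (-0.012373, -0.001793)  (running Σ = (-0.155862, 0.000000))
Accumulated sum (-0.155862, 0.000000); after 4π/(2l+1) scaling, (-0.652875, 0.000000) ⇒ P_1 = -0.652875

-0.652875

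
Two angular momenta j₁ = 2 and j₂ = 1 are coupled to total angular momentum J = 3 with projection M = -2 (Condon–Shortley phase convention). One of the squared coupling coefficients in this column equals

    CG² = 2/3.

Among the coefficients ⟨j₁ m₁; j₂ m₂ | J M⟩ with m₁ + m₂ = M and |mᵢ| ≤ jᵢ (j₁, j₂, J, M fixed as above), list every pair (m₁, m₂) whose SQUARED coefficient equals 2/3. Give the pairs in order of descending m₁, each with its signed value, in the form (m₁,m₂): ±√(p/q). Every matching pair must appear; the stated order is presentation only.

Admissible pairs with m₁+m₂ = M = -2: (-2,0), (-1,-1)
  (m₁,m₂)=(-1,-1): CG² = 2/3, CG = +√(2/3)   ← matches the target
  (m₁,m₂)=(-2,0): CG² = 1/3, CG = +√(1/3)
Pairs with CG² = 2/3: (-1,-1): +√(2/3)

(-1,-1): +√(2/3)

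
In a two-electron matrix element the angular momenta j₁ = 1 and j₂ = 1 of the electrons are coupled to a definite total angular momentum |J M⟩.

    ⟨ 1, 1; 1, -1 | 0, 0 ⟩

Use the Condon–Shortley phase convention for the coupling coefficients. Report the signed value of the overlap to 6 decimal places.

+√(1/3) = +0.577350

triangle: 2!·0!·0!/3! = 2/6
(j±m)!: 2!·0!·0!·2!·0!·0! = 4
prefactor² = (2J+1)·Δ·N² = 4/3
  k=0: +1/(0!·2!·0!·0!·0!·0!) = 1/2
Σ = 1/2  ⇒  CG² = 4/3·(1/2)² = 1/3
CG = +√(1/3) = +0.577350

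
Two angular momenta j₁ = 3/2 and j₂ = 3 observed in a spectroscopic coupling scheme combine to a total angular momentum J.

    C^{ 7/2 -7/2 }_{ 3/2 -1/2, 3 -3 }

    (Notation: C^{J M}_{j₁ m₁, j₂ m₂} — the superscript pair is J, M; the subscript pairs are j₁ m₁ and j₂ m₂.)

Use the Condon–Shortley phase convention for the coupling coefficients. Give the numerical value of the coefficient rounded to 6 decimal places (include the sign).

triangle: 1!·2!·5!/9! = 240/362880
(j±m)!: 1!·2!·0!·6!·0!·7! = 7257600
prefactor² = (2J+1)·Δ·N² = 38400
  k=0: +1/(0!·1!·2!·0!·0!·5!) = 1/240
Σ = 1/240  ⇒  CG² = 38400·(1/240)² = 2/3
CG = +√(2/3) = +0.816497

+0.816497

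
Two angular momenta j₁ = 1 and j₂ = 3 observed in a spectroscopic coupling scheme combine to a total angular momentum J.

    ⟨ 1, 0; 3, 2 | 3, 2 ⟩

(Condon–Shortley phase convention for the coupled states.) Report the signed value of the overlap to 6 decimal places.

j₁+j₂−J=1  J+j₁−j₂=1  J−j₁+j₂=5  j₁+j₂+J+1=8
(j₁±m₁, j₂±m₂, J±M) = (1,1,5,1,5,1)
P² = 300
sum k=0..1:
  [0] +1/120 = 1/120
  [1] −1/24 = -1/24
S = -1/30
C² = P²·S² = 1/3 ; C = -0.577350

−√(1/3) ≈ -0.577350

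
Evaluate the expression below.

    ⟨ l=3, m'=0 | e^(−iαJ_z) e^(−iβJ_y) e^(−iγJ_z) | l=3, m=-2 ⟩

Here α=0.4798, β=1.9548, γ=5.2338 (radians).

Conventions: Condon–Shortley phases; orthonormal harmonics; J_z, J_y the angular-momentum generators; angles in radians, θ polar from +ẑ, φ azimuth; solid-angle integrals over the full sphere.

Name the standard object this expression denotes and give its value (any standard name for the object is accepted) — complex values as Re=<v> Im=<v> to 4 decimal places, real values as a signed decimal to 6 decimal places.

Wigner D-matrix element, Re=0.2222 Im=0.3809

This is a Wigner D-matrix element — the rotation-matrix element ⟨l m'| R(α,β,γ) |l m⟩ in the angular-momentum basis.
Split into d^3_{0,-2}(β=1.9548) × two z-phases.
Half-angle: c=0.559180, s=0.829046. N=√(6·6·1·120)=65.726707
k: max(0,(-2)−(0))=0 … min(3+(-2),3−(0))=1
  k=0: (−1)^2·65.7267/(12)·0.5592^4·0.8290^2 = +0.368065
  k=1: (−1)^3·65.7267/(12)·0.5592^2·0.8290^4 = -0.809057
d^3_{0,-2}(1.9548) = +0.368065 -0.809057 = -0.440992
D = (+1.000000+0.000000i)·(-0.440992)·(-0.503785-0.863829i) = +0.222165+0.380942i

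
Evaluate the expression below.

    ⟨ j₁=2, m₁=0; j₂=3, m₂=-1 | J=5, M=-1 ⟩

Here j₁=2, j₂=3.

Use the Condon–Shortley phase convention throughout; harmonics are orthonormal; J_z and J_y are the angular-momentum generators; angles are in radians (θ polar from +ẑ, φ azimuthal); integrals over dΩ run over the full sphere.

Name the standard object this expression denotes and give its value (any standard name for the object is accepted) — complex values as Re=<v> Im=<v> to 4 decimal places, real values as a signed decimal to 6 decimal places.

This is a Clebsch–Gordan (vector-coupling) coefficient.
triangle: 0!·4!·6!/11! = 17280/39916800
(j±m)!: 2!·2!·2!·4!·4!·6! = 3317760
prefactor² = (2J+1)·Δ·N² = 110592/7
  k=0: +1/(0!·0!·2!·2!·2!·4!) = 1/192
Σ = 1/192  ⇒  CG² = 110592/7·(1/192)² = 3/7
CG = +√(3/7) = +0.654654

Clebsch–Gordan coefficient, +√(3/7) ≈ +0.654654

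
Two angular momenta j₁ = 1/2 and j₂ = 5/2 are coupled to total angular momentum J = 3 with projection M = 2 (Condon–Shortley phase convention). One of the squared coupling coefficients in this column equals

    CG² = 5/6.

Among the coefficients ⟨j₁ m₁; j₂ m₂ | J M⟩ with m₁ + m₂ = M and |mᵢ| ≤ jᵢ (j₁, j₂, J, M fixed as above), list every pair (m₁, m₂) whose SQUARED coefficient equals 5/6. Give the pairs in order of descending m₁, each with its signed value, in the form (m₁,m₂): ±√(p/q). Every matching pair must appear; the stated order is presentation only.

(1/2,3/2): +√(5/6)

Admissible pairs with m₁+m₂ = M = 2: (-1/2,5/2), (1/2,3/2)
  (m₁,m₂)=(1/2,3/2): CG² = 5/6, CG = +√(5/6)   ← matches the target
  (m₁,m₂)=(-1/2,5/2): CG² = 1/6, CG = +√(1/6)
Pairs with CG² = 5/6: (1/2,3/2): +√(5/6)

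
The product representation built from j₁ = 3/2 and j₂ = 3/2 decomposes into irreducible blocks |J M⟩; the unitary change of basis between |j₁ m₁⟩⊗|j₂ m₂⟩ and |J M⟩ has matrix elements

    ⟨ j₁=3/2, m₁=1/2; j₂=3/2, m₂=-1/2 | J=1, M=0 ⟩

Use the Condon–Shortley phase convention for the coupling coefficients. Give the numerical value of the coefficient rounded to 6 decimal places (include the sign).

-0.223607

√[3·2!1!1!/5! · 2!1!1!2!1!1!] = √(1/5)
  +(−1)^0/∏(0,2,1,1,0,0)! = 1/2  (running 1/2)
  +(−1)^1/∏(1,1,0,0,1,1)! = -1  (running -1/2)
⟨..|..⟩ = √(1/5)·(-1/2) = -0.223607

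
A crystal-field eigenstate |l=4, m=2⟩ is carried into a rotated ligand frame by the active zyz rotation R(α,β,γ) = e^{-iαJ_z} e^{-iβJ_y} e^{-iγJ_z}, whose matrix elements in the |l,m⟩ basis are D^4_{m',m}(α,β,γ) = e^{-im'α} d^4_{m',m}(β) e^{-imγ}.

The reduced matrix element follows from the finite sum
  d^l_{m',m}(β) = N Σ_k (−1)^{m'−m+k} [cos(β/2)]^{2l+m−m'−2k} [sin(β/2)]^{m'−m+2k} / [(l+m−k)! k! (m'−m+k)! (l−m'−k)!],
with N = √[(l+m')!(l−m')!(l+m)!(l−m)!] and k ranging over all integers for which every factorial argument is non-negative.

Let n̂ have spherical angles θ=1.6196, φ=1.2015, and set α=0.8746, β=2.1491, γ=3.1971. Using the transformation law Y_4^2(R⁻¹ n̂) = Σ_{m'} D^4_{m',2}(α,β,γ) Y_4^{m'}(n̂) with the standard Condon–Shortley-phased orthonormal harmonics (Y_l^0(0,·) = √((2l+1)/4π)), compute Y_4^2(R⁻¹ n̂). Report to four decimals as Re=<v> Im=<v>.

Re=0.1103 Im=-0.3920

Need the full column D^4_{m',2} for m'=−4..4 at α=0.8746, β=2.1491, γ=3.1971.
cos(β/2)=0.476128, sin(β/2)=0.879376
d^4_{-4,2}: single k=6 term ⇒ +0.554720;  D = -0.538048-0.134977i
d^4_{-3,2}: k∈[5..6] ⇒ +0.637132 -0.724453 = -0.087320;  D = +0.070619-0.051360i
d^4_{-2,2}: k∈[4..6] ⇒ +0.460983 -1.257987 +0.357599 = -0.439405;  D = +0.029589-0.438408i
d^4_{-1,2}: k∈[3..5] ⇒ +0.235319 -1.204066 +0.821452 = -0.147295;  D = -0.106400-0.101857i
d^4_{0,2}: k∈[2..4] ⇒ +0.085470 -0.777469 +0.994526 = +0.302527;  D = +0.300665-0.033516i
d^4_{1,2}: k∈[1..3] ⇒ +0.020696 -0.352979 +0.802711 = +0.470428;  D = +0.259841-0.392154i
d^4_{2,2}: k∈[0..2] ⇒ +0.002641 -0.108112 +0.460983 = +0.355512;  D = -0.101461-0.340726i
d^4_{3,2}: k∈[0..1] ⇒ -0.018252 +0.186779 = +0.168527;  D = -0.154775-0.066678i
d^4_{4,2}: single k=0 term ⇒ +0.047673;  D = -0.042550+0.021498i
Y_4^{m'}(θ=1.6196,φ=1.2015) and Σ D·Y over m':
  (-0.5380-0.1350i)·(+0.0412+0.4385i)  (+0.0706-0.0514i)·(+0.0544-0.0272i)  (+0.0296-0.4384i)·(+0.2427+0.2209i)  (-0.1064-0.1019i)·(+0.0248-0.0641i)  (+0.3007-0.0335i)·(+0.3098+0.0000i)  (+0.2598-0.3922i)·(-0.0248-0.0641i)  (-0.1015-0.3407i)·(+0.2427-0.2209i)  (-0.1548-0.0667i)·(-0.0544-0.0272i)  (-0.0426+0.0215i)·(+0.0412-0.4385i)
Y_4^2(R⁻¹ n̂) = +0.110296-0.391951i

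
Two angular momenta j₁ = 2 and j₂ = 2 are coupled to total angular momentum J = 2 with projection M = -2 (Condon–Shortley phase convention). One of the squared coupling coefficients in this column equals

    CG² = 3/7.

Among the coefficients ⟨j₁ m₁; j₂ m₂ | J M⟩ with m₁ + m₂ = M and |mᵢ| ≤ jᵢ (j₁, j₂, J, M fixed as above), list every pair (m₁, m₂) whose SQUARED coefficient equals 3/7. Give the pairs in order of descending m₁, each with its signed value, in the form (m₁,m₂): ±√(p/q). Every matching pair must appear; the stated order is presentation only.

(-1,-1): −√(3/7)

Admissible pairs with m₁+m₂ = M = -2: (-2,0), (-1,-1), (0,-2)
  (m₁,m₂)=(0,-2): CG² = 2/7, CG = +√(2/7)
  (m₁,m₂)=(-1,-1): CG² = 3/7, CG = −√(3/7)   ← matches the target
  (m₁,m₂)=(-2,0): CG² = 2/7, CG = +√(2/7)
Pairs with CG² = 3/7: (-1,-1): −√(3/7)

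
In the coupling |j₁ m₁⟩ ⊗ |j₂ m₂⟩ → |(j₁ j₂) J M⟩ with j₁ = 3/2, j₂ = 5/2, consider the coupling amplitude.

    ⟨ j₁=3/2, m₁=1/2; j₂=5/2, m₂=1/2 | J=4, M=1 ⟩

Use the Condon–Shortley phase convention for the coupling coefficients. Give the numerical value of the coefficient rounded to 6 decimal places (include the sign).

j₁+j₂−J=0  J+j₁−j₂=3  J−j₁+j₂=5  j₁+j₂+J+1=9
(j₁±m₁, j₂±m₂, J±M) = (2,1,3,2,5,3)
P² = 2160/7
sum k=0..0:
  [0] +1/24 = 1/24
S = 1/24
C² = P²·S² = 15/28 ; C = +0.731925

+0.731925  (= +√(15/28))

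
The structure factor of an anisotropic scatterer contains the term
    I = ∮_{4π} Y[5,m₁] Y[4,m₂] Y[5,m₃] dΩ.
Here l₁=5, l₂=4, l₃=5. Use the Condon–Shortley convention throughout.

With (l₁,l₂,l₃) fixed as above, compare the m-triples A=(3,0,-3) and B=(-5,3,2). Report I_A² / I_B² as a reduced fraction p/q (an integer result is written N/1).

Same 5,4,5: normalisation and zero-m 3j drop out of the ratio.
A: Δ: 4! 6! 4! / 15! → 1/3153150; sum: t=0:+1/27648 t=1:−1/4320 t=2:+1/11520 = -1/9216; 3j²(5 4 5; 3 0 -3) = Δ·Π!·Σ² = 2/143  (sign -1)
B: Δ: 4! 6! 4! / 15! → 1/3153150; sum: t=4:+1/103680 = 1/103680; 3j²(5 4 5; -5 3 2) = Δ·Π!·Σ² = 7/429  (sign -1)
I_A²/I_B² = (2/143)/(7/429) = 6/7

6/7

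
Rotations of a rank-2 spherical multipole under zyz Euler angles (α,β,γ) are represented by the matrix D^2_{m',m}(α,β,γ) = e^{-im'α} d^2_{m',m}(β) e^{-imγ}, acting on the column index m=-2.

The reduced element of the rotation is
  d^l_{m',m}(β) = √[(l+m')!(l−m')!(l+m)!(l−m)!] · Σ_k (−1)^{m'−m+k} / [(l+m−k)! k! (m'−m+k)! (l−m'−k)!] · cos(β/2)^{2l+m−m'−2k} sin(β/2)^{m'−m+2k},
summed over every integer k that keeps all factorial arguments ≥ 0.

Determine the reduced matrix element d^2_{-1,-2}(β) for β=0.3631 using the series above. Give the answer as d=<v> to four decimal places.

d^2_{-1,-2}(β=0.3631) via the finite sum:
Half-angle: c=0.983565, s=0.180554. N=√(1·6·1·24)=12.000000
k∈{0} keeps every argument non-negative
  k=0: (−1)^1·12.0000/(6)·0.9836^3·0.1806^1 = -0.343595
d^2_{-1,-2}(0.3631) = -0.343595

d=-0.3436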